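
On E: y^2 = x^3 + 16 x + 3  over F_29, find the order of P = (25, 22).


Compute successive multiples of P until we hit O:
  1P = (25, 22)
  2P = (7, 20)
  3P = (21, 1)
  4P = (16, 18)
  5P = (24, 1)
  6P = (15, 14)
  7P = (14, 10)
  8P = (13, 28)
  ... (continuing to 17P)
  17P = O

ord(P) = 17


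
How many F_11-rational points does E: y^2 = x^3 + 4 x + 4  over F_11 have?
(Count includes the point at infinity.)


For each x in F_11, count y with y^2 = x^3 + 4 x + 4 mod 11:
  x = 0: RHS = 4, y in [2, 9]  -> 2 point(s)
  x = 1: RHS = 9, y in [3, 8]  -> 2 point(s)
  x = 2: RHS = 9, y in [3, 8]  -> 2 point(s)
  x = 7: RHS = 1, y in [1, 10]  -> 2 point(s)
  x = 8: RHS = 9, y in [3, 8]  -> 2 point(s)
Affine points: 10. Add the point at infinity: total = 11.

#E(F_11) = 11


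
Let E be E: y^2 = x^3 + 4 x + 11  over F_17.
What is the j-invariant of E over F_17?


Delta = -16(4 a^3 + 27 b^2) mod 17 = 4
-1728 * (4 a)^3 = -1728 * (4*4)^3 mod 17 = 11
j = 11 * 4^(-1) mod 17 = 7

j = 7 (mod 17)


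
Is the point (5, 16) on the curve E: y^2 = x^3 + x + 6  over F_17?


Check whether y^2 = x^3 + 1 x + 6 (mod 17) for (x, y) = (5, 16).
LHS: y^2 = 16^2 mod 17 = 1
RHS: x^3 + 1 x + 6 = 5^3 + 1*5 + 6 mod 17 = 0
LHS != RHS

No, not on the curve


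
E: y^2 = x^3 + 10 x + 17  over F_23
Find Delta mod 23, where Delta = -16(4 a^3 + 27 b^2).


4 a^3 + 27 b^2 = 4*10^3 + 27*17^2 = 4000 + 7803 = 11803
Delta = -16 * (11803) = -188848
Delta mod 23 = 5

Delta = 5 (mod 23)


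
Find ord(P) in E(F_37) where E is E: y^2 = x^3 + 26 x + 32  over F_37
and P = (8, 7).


Compute successive multiples of P until we hit O:
  1P = (8, 7)
  2P = (9, 25)
  3P = (11, 13)
  4P = (22, 2)
  5P = (16, 17)
  6P = (3, 27)
  7P = (5, 18)
  8P = (21, 16)
  ... (continuing to 19P)
  19P = O

ord(P) = 19


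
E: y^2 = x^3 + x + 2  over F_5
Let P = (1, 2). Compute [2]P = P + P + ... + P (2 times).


k = 2 = 10_2 (binary, LSB first: 01)
Double-and-add from P = (1, 2):
  bit 0 = 0: acc unchanged = O
  bit 1 = 1: acc = O + (4, 0) = (4, 0)

2P = (4, 0)


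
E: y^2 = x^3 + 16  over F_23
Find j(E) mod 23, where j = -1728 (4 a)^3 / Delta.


Delta = -16(4 a^3 + 27 b^2) mod 23 = 15
-1728 * (4 a)^3 = -1728 * (4*0)^3 mod 23 = 0
j = 0 * 15^(-1) mod 23 = 0

j = 0 (mod 23)


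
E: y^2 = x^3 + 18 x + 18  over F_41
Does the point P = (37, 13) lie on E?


Check whether y^2 = x^3 + 18 x + 18 (mod 41) for (x, y) = (37, 13).
LHS: y^2 = 13^2 mod 41 = 5
RHS: x^3 + 18 x + 18 = 37^3 + 18*37 + 18 mod 41 = 5
LHS = RHS

Yes, on the curve


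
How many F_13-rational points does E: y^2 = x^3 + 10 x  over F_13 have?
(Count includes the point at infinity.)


For each x in F_13, count y with y^2 = x^3 + 10 x + 0 mod 13:
  x = 0: RHS = 0, y in [0]  -> 1 point(s)
  x = 4: RHS = 0, y in [0]  -> 1 point(s)
  x = 6: RHS = 3, y in [4, 9]  -> 2 point(s)
  x = 7: RHS = 10, y in [6, 7]  -> 2 point(s)
  x = 9: RHS = 0, y in [0]  -> 1 point(s)
Affine points: 7. Add the point at infinity: total = 8.

#E(F_13) = 8


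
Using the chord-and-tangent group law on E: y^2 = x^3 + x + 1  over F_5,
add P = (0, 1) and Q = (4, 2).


P != Q, so use the chord formula.
s = (y2 - y1) / (x2 - x1) = (1) / (4) mod 5 = 4
x3 = s^2 - x1 - x2 mod 5 = 4^2 - 0 - 4 = 2
y3 = s (x1 - x3) - y1 mod 5 = 4 * (0 - 2) - 1 = 1

P + Q = (2, 1)


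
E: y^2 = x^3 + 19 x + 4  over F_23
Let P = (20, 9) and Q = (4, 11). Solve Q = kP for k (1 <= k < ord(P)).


Enumerate multiples of P until we hit Q = (4, 11):
  1P = (20, 9)
  2P = (6, 14)
  3P = (1, 22)
  4P = (14, 22)
  5P = (2, 21)
  6P = (4, 11)
Match found at i = 6.

k = 6


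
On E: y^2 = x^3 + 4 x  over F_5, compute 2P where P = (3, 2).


Doubling: s = (3 x1^2 + a) / (2 y1)
s = (3*3^2 + 4) / (2*2) mod 5 = 4
x3 = s^2 - 2 x1 mod 5 = 4^2 - 2*3 = 0
y3 = s (x1 - x3) - y1 mod 5 = 4 * (3 - 0) - 2 = 0

2P = (0, 0)


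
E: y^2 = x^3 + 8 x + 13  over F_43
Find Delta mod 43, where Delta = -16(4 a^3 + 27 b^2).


4 a^3 + 27 b^2 = 4*8^3 + 27*13^2 = 2048 + 4563 = 6611
Delta = -16 * (6611) = -105776
Delta mod 43 = 4

Delta = 4 (mod 43)


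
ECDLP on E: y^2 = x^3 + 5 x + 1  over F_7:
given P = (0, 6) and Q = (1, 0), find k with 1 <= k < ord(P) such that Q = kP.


Enumerate multiples of P until we hit Q = (1, 0):
  1P = (0, 6)
  2P = (1, 0)
Match found at i = 2.

k = 2


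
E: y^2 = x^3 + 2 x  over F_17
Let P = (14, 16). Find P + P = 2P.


Doubling: s = (3 x1^2 + a) / (2 y1)
s = (3*14^2 + 2) / (2*16) mod 17 = 11
x3 = s^2 - 2 x1 mod 17 = 11^2 - 2*14 = 8
y3 = s (x1 - x3) - y1 mod 17 = 11 * (14 - 8) - 16 = 16

2P = (8, 16)


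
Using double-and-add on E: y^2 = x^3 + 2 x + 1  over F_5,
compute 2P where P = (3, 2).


k = 2 = 10_2 (binary, LSB first: 01)
Double-and-add from P = (3, 2):
  bit 0 = 0: acc unchanged = O
  bit 1 = 1: acc = O + (0, 1) = (0, 1)

2P = (0, 1)


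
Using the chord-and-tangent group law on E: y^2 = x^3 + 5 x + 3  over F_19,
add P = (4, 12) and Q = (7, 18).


P != Q, so use the chord formula.
s = (y2 - y1) / (x2 - x1) = (6) / (3) mod 19 = 2
x3 = s^2 - x1 - x2 mod 19 = 2^2 - 4 - 7 = 12
y3 = s (x1 - x3) - y1 mod 19 = 2 * (4 - 12) - 12 = 10

P + Q = (12, 10)


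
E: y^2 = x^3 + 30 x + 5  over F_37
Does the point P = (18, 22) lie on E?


Check whether y^2 = x^3 + 30 x + 5 (mod 37) for (x, y) = (18, 22).
LHS: y^2 = 22^2 mod 37 = 3
RHS: x^3 + 30 x + 5 = 18^3 + 30*18 + 5 mod 37 = 13
LHS != RHS

No, not on the curve


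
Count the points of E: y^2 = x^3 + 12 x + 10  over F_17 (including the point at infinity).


For each x in F_17, count y with y^2 = x^3 + 12 x + 10 mod 17:
  x = 2: RHS = 8, y in [5, 12]  -> 2 point(s)
  x = 5: RHS = 8, y in [5, 12]  -> 2 point(s)
  x = 6: RHS = 9, y in [3, 14]  -> 2 point(s)
  x = 10: RHS = 8, y in [5, 12]  -> 2 point(s)
  x = 13: RHS = 0, y in [0]  -> 1 point(s)
  x = 14: RHS = 15, y in [7, 10]  -> 2 point(s)
Affine points: 11. Add the point at infinity: total = 12.

#E(F_17) = 12


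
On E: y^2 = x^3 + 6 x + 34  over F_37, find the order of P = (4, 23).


Compute successive multiples of P until we hit O:
  1P = (4, 23)
  2P = (28, 18)
  3P = (15, 24)
  4P = (7, 7)
  5P = (1, 35)
  6P = (11, 5)
  7P = (12, 24)
  8P = (32, 29)
  ... (continuing to 41P)
  41P = O

ord(P) = 41


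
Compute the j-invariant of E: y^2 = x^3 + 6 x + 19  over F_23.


Delta = -16(4 a^3 + 27 b^2) mod 23 = 10
-1728 * (4 a)^3 = -1728 * (4*6)^3 mod 23 = 20
j = 20 * 10^(-1) mod 23 = 2

j = 2 (mod 23)


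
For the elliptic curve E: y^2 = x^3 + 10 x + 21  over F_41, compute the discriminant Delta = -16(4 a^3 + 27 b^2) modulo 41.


4 a^3 + 27 b^2 = 4*10^3 + 27*21^2 = 4000 + 11907 = 15907
Delta = -16 * (15907) = -254512
Delta mod 41 = 16

Delta = 16 (mod 41)


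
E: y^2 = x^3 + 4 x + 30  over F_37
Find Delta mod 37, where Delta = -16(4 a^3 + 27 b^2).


4 a^3 + 27 b^2 = 4*4^3 + 27*30^2 = 256 + 24300 = 24556
Delta = -16 * (24556) = -392896
Delta mod 37 = 7

Delta = 7 (mod 37)


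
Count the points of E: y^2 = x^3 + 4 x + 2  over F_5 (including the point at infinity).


For each x in F_5, count y with y^2 = x^3 + 4 x + 2 mod 5:
  x = 3: RHS = 1, y in [1, 4]  -> 2 point(s)
Affine points: 2. Add the point at infinity: total = 3.

#E(F_5) = 3


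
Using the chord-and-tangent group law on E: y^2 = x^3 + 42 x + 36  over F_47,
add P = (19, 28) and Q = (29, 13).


P != Q, so use the chord formula.
s = (y2 - y1) / (x2 - x1) = (32) / (10) mod 47 = 22
x3 = s^2 - x1 - x2 mod 47 = 22^2 - 19 - 29 = 13
y3 = s (x1 - x3) - y1 mod 47 = 22 * (19 - 13) - 28 = 10

P + Q = (13, 10)


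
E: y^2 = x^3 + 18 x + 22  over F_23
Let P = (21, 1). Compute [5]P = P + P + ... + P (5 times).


k = 5 = 101_2 (binary, LSB first: 101)
Double-and-add from P = (21, 1):
  bit 0 = 1: acc = O + (21, 1) = (21, 1)
  bit 1 = 0: acc unchanged = (21, 1)
  bit 2 = 1: acc = (21, 1) + (10, 11) = (1, 8)

5P = (1, 8)


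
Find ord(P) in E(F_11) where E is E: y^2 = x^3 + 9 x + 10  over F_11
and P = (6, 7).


Compute successive multiples of P until we hit O:
  1P = (6, 7)
  2P = (2, 6)
  3P = (1, 8)
  4P = (8, 0)
  5P = (1, 3)
  6P = (2, 5)
  7P = (6, 4)
  8P = O

ord(P) = 8


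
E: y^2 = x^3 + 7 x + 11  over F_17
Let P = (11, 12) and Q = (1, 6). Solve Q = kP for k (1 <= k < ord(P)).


Enumerate multiples of P until we hit Q = (1, 6):
  1P = (11, 12)
  2P = (4, 1)
  3P = (1, 11)
  4P = (13, 15)
  5P = (8, 1)
  6P = (2, 4)
  7P = (5, 16)
  8P = (9, 15)
  9P = (12, 15)
  10P = (3, 12)
  11P = (3, 5)
  12P = (12, 2)
  13P = (9, 2)
  14P = (5, 1)
  15P = (2, 13)
  16P = (8, 16)
  17P = (13, 2)
  18P = (1, 6)
Match found at i = 18.

k = 18


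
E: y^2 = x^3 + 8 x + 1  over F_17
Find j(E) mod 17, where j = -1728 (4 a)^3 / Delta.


Delta = -16(4 a^3 + 27 b^2) mod 17 = 1
-1728 * (4 a)^3 = -1728 * (4*8)^3 mod 17 = 3
j = 3 * 1^(-1) mod 17 = 3

j = 3 (mod 17)


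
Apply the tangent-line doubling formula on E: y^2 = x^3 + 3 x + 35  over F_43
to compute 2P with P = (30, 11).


Doubling: s = (3 x1^2 + a) / (2 y1)
s = (3*30^2 + 3) / (2*11) mod 43 = 31
x3 = s^2 - 2 x1 mod 43 = 31^2 - 2*30 = 41
y3 = s (x1 - x3) - y1 mod 43 = 31 * (30 - 41) - 11 = 35

2P = (41, 35)


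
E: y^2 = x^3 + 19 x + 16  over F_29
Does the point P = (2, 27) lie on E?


Check whether y^2 = x^3 + 19 x + 16 (mod 29) for (x, y) = (2, 27).
LHS: y^2 = 27^2 mod 29 = 4
RHS: x^3 + 19 x + 16 = 2^3 + 19*2 + 16 mod 29 = 4
LHS = RHS

Yes, on the curve


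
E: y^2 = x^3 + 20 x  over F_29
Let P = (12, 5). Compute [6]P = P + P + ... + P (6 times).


k = 6 = 110_2 (binary, LSB first: 011)
Double-and-add from P = (12, 5):
  bit 0 = 0: acc unchanged = O
  bit 1 = 1: acc = O + (25, 28) = (25, 28)
  bit 2 = 1: acc = (25, 28) + (4, 12) = (4, 17)

6P = (4, 17)


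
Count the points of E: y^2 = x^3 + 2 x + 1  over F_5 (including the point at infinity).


For each x in F_5, count y with y^2 = x^3 + 2 x + 1 mod 5:
  x = 0: RHS = 1, y in [1, 4]  -> 2 point(s)
  x = 1: RHS = 4, y in [2, 3]  -> 2 point(s)
  x = 3: RHS = 4, y in [2, 3]  -> 2 point(s)
Affine points: 6. Add the point at infinity: total = 7.

#E(F_5) = 7


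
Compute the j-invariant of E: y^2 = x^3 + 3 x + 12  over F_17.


Delta = -16(4 a^3 + 27 b^2) mod 17 = 1
-1728 * (4 a)^3 = -1728 * (4*3)^3 mod 17 = 15
j = 15 * 1^(-1) mod 17 = 15

j = 15 (mod 17)


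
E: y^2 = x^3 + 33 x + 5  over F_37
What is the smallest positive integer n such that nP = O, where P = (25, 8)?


Compute successive multiples of P until we hit O:
  1P = (25, 8)
  2P = (25, 29)
  3P = O

ord(P) = 3


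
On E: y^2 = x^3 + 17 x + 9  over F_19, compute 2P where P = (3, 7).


Doubling: s = (3 x1^2 + a) / (2 y1)
s = (3*3^2 + 17) / (2*7) mod 19 = 14
x3 = s^2 - 2 x1 mod 19 = 14^2 - 2*3 = 0
y3 = s (x1 - x3) - y1 mod 19 = 14 * (3 - 0) - 7 = 16

2P = (0, 16)


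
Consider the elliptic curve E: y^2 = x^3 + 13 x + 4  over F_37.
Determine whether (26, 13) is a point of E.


Check whether y^2 = x^3 + 13 x + 4 (mod 37) for (x, y) = (26, 13).
LHS: y^2 = 13^2 mod 37 = 21
RHS: x^3 + 13 x + 4 = 26^3 + 13*26 + 4 mod 37 = 10
LHS != RHS

No, not on the curve


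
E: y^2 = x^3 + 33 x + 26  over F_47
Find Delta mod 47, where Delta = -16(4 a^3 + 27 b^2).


4 a^3 + 27 b^2 = 4*33^3 + 27*26^2 = 143748 + 18252 = 162000
Delta = -16 * (162000) = -2592000
Delta mod 47 = 3

Delta = 3 (mod 47)


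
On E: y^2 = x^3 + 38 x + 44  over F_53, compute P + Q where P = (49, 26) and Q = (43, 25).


P != Q, so use the chord formula.
s = (y2 - y1) / (x2 - x1) = (52) / (47) mod 53 = 9
x3 = s^2 - x1 - x2 mod 53 = 9^2 - 49 - 43 = 42
y3 = s (x1 - x3) - y1 mod 53 = 9 * (49 - 42) - 26 = 37

P + Q = (42, 37)


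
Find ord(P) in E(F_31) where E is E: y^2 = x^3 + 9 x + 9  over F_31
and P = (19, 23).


Compute successive multiples of P until we hit O:
  1P = (19, 23)
  2P = (3, 1)
  3P = (23, 18)
  4P = (8, 2)
  5P = (12, 27)
  6P = (25, 7)
  7P = (1, 22)
  8P = (0, 28)
  ... (continuing to 42P)
  42P = O

ord(P) = 42


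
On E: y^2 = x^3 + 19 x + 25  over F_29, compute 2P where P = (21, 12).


k = 2 = 10_2 (binary, LSB first: 01)
Double-and-add from P = (21, 12):
  bit 0 = 0: acc unchanged = O
  bit 1 = 1: acc = O + (0, 24) = (0, 24)

2P = (0, 24)


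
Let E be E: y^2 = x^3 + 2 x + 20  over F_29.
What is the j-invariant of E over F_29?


Delta = -16(4 a^3 + 27 b^2) mod 29 = 21
-1728 * (4 a)^3 = -1728 * (4*2)^3 mod 29 = 25
j = 25 * 21^(-1) mod 29 = 15

j = 15 (mod 29)


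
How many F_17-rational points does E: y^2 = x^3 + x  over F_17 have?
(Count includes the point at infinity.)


For each x in F_17, count y with y^2 = x^3 + 1 x + 0 mod 17:
  x = 0: RHS = 0, y in [0]  -> 1 point(s)
  x = 1: RHS = 2, y in [6, 11]  -> 2 point(s)
  x = 3: RHS = 13, y in [8, 9]  -> 2 point(s)
  x = 4: RHS = 0, y in [0]  -> 1 point(s)
  x = 6: RHS = 1, y in [1, 16]  -> 2 point(s)
  x = 11: RHS = 16, y in [4, 13]  -> 2 point(s)
  x = 13: RHS = 0, y in [0]  -> 1 point(s)
  x = 14: RHS = 4, y in [2, 15]  -> 2 point(s)
  x = 16: RHS = 15, y in [7, 10]  -> 2 point(s)
Affine points: 15. Add the point at infinity: total = 16.

#E(F_17) = 16


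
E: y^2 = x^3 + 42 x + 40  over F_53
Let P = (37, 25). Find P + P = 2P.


Doubling: s = (3 x1^2 + a) / (2 y1)
s = (3*37^2 + 42) / (2*25) mod 53 = 48
x3 = s^2 - 2 x1 mod 53 = 48^2 - 2*37 = 4
y3 = s (x1 - x3) - y1 mod 53 = 48 * (37 - 4) - 25 = 22

2P = (4, 22)


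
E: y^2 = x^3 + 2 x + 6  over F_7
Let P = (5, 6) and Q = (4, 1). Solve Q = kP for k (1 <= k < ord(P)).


Enumerate multiples of P until we hit Q = (4, 1):
  1P = (5, 6)
  2P = (4, 1)
Match found at i = 2.

k = 2


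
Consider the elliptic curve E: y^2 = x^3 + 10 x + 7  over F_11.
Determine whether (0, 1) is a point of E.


Check whether y^2 = x^3 + 10 x + 7 (mod 11) for (x, y) = (0, 1).
LHS: y^2 = 1^2 mod 11 = 1
RHS: x^3 + 10 x + 7 = 0^3 + 10*0 + 7 mod 11 = 7
LHS != RHS

No, not on the curve


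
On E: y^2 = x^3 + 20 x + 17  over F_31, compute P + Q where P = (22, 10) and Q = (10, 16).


P != Q, so use the chord formula.
s = (y2 - y1) / (x2 - x1) = (6) / (19) mod 31 = 15
x3 = s^2 - x1 - x2 mod 31 = 15^2 - 22 - 10 = 7
y3 = s (x1 - x3) - y1 mod 31 = 15 * (22 - 7) - 10 = 29

P + Q = (7, 29)


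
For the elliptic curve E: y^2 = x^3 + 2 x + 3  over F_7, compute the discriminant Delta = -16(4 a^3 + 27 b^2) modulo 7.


4 a^3 + 27 b^2 = 4*2^3 + 27*3^2 = 32 + 243 = 275
Delta = -16 * (275) = -4400
Delta mod 7 = 3

Delta = 3 (mod 7)


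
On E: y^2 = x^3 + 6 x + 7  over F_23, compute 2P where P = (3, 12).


k = 2 = 10_2 (binary, LSB first: 01)
Double-and-add from P = (3, 12):
  bit 0 = 0: acc unchanged = O
  bit 1 = 1: acc = O + (2, 21) = (2, 21)

2P = (2, 21)


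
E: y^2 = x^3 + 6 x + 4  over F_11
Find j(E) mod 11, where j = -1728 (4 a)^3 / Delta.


Delta = -16(4 a^3 + 27 b^2) mod 11 = 10
-1728 * (4 a)^3 = -1728 * (4*6)^3 mod 11 = 3
j = 3 * 10^(-1) mod 11 = 8

j = 8 (mod 11)


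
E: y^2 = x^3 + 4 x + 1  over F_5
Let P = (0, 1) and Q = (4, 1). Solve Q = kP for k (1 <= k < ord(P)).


Enumerate multiples of P until we hit Q = (4, 1):
  1P = (0, 1)
  2P = (4, 1)
Match found at i = 2.

k = 2


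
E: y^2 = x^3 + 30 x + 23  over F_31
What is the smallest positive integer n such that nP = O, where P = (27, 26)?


Compute successive multiples of P until we hit O:
  1P = (27, 26)
  2P = (18, 3)
  3P = (22, 4)
  4P = (15, 2)
  5P = (24, 11)
  6P = (5, 22)
  7P = (8, 0)
  8P = (5, 9)
  ... (continuing to 14P)
  14P = O

ord(P) = 14


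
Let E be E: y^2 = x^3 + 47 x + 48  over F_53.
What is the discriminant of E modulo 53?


4 a^3 + 27 b^2 = 4*47^3 + 27*48^2 = 415292 + 62208 = 477500
Delta = -16 * (477500) = -7640000
Delta mod 53 = 3

Delta = 3 (mod 53)


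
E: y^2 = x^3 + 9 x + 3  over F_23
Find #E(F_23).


For each x in F_23, count y with y^2 = x^3 + 9 x + 3 mod 23:
  x = 0: RHS = 3, y in [7, 16]  -> 2 point(s)
  x = 1: RHS = 13, y in [6, 17]  -> 2 point(s)
  x = 2: RHS = 6, y in [11, 12]  -> 2 point(s)
  x = 5: RHS = 12, y in [9, 14]  -> 2 point(s)
  x = 7: RHS = 18, y in [8, 15]  -> 2 point(s)
  x = 8: RHS = 12, y in [9, 14]  -> 2 point(s)
  x = 9: RHS = 8, y in [10, 13]  -> 2 point(s)
  x = 10: RHS = 12, y in [9, 14]  -> 2 point(s)
  x = 17: RHS = 9, y in [3, 20]  -> 2 point(s)
  x = 19: RHS = 18, y in [8, 15]  -> 2 point(s)
  x = 20: RHS = 18, y in [8, 15]  -> 2 point(s)
  x = 21: RHS = 0, y in [0]  -> 1 point(s)
  x = 22: RHS = 16, y in [4, 19]  -> 2 point(s)
Affine points: 25. Add the point at infinity: total = 26.

#E(F_23) = 26


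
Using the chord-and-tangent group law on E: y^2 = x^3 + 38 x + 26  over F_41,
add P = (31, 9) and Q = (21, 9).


P != Q, so use the chord formula.
s = (y2 - y1) / (x2 - x1) = (0) / (31) mod 41 = 0
x3 = s^2 - x1 - x2 mod 41 = 0^2 - 31 - 21 = 30
y3 = s (x1 - x3) - y1 mod 41 = 0 * (31 - 30) - 9 = 32

P + Q = (30, 32)


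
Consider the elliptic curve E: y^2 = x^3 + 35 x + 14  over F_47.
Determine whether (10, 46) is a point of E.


Check whether y^2 = x^3 + 35 x + 14 (mod 47) for (x, y) = (10, 46).
LHS: y^2 = 46^2 mod 47 = 1
RHS: x^3 + 35 x + 14 = 10^3 + 35*10 + 14 mod 47 = 1
LHS = RHS

Yes, on the curve


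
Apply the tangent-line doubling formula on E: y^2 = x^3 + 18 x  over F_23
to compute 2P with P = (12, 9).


Doubling: s = (3 x1^2 + a) / (2 y1)
s = (3*12^2 + 18) / (2*9) mod 23 = 2
x3 = s^2 - 2 x1 mod 23 = 2^2 - 2*12 = 3
y3 = s (x1 - x3) - y1 mod 23 = 2 * (12 - 3) - 9 = 9

2P = (3, 9)


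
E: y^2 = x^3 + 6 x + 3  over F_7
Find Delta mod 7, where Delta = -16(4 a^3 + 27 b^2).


4 a^3 + 27 b^2 = 4*6^3 + 27*3^2 = 864 + 243 = 1107
Delta = -16 * (1107) = -17712
Delta mod 7 = 5

Delta = 5 (mod 7)


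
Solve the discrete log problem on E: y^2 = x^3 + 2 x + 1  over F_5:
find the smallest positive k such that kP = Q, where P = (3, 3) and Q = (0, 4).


Enumerate multiples of P until we hit Q = (0, 4):
  1P = (3, 3)
  2P = (0, 4)
Match found at i = 2.

k = 2


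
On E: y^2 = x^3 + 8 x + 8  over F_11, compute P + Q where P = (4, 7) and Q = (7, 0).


P != Q, so use the chord formula.
s = (y2 - y1) / (x2 - x1) = (4) / (3) mod 11 = 5
x3 = s^2 - x1 - x2 mod 11 = 5^2 - 4 - 7 = 3
y3 = s (x1 - x3) - y1 mod 11 = 5 * (4 - 3) - 7 = 9

P + Q = (3, 9)


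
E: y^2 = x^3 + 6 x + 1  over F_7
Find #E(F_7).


For each x in F_7, count y with y^2 = x^3 + 6 x + 1 mod 7:
  x = 0: RHS = 1, y in [1, 6]  -> 2 point(s)
  x = 1: RHS = 1, y in [1, 6]  -> 2 point(s)
  x = 2: RHS = 0, y in [0]  -> 1 point(s)
  x = 3: RHS = 4, y in [2, 5]  -> 2 point(s)
  x = 5: RHS = 2, y in [3, 4]  -> 2 point(s)
  x = 6: RHS = 1, y in [1, 6]  -> 2 point(s)
Affine points: 11. Add the point at infinity: total = 12.

#E(F_7) = 12


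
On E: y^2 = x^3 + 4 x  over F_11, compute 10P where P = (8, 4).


k = 10 = 1010_2 (binary, LSB first: 0101)
Double-and-add from P = (8, 4):
  bit 0 = 0: acc unchanged = O
  bit 1 = 1: acc = O + (4, 6) = (4, 6)
  bit 2 = 0: acc unchanged = (4, 6)
  bit 3 = 1: acc = (4, 6) + (1, 4) = (4, 5)

10P = (4, 5)


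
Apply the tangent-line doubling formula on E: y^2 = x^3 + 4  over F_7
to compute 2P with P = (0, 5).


Doubling: s = (3 x1^2 + a) / (2 y1)
s = (3*0^2 + 0) / (2*5) mod 7 = 0
x3 = s^2 - 2 x1 mod 7 = 0^2 - 2*0 = 0
y3 = s (x1 - x3) - y1 mod 7 = 0 * (0 - 0) - 5 = 2

2P = (0, 2)


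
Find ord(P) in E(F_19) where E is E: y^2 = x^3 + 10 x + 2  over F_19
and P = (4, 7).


Compute successive multiples of P until we hit O:
  1P = (4, 7)
  2P = (8, 9)
  3P = (12, 8)
  4P = (14, 6)
  5P = (5, 14)
  6P = (2, 7)
  7P = (13, 12)
  8P = (7, 4)
  ... (continuing to 20P)
  20P = O

ord(P) = 20


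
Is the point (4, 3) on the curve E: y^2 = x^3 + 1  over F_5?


Check whether y^2 = x^3 + 0 x + 1 (mod 5) for (x, y) = (4, 3).
LHS: y^2 = 3^2 mod 5 = 4
RHS: x^3 + 0 x + 1 = 4^3 + 0*4 + 1 mod 5 = 0
LHS != RHS

No, not on the curve


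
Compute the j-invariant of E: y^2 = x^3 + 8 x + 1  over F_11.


Delta = -16(4 a^3 + 27 b^2) mod 11 = 9
-1728 * (4 a)^3 = -1728 * (4*8)^3 mod 11 = 1
j = 1 * 9^(-1) mod 11 = 5

j = 5 (mod 11)


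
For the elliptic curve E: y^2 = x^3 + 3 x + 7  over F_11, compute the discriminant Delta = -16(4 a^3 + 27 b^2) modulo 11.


4 a^3 + 27 b^2 = 4*3^3 + 27*7^2 = 108 + 1323 = 1431
Delta = -16 * (1431) = -22896
Delta mod 11 = 6

Delta = 6 (mod 11)


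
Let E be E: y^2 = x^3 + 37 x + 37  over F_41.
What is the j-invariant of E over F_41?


Delta = -16(4 a^3 + 27 b^2) mod 41 = 13
-1728 * (4 a)^3 = -1728 * (4*37)^3 mod 41 = 17
j = 17 * 13^(-1) mod 41 = 36

j = 36 (mod 41)


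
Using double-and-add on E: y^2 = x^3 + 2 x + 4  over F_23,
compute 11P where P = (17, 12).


k = 11 = 1011_2 (binary, LSB first: 1101)
Double-and-add from P = (17, 12):
  bit 0 = 1: acc = O + (17, 12) = (17, 12)
  bit 1 = 1: acc = (17, 12) + (14, 19) = (0, 2)
  bit 2 = 0: acc unchanged = (0, 2)
  bit 3 = 1: acc = (0, 2) + (12, 10) = (14, 4)

11P = (14, 4)


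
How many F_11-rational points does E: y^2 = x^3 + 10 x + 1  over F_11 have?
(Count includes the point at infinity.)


For each x in F_11, count y with y^2 = x^3 + 10 x + 1 mod 11:
  x = 0: RHS = 1, y in [1, 10]  -> 2 point(s)
  x = 1: RHS = 1, y in [1, 10]  -> 2 point(s)
  x = 3: RHS = 3, y in [5, 6]  -> 2 point(s)
  x = 5: RHS = 0, y in [0]  -> 1 point(s)
  x = 10: RHS = 1, y in [1, 10]  -> 2 point(s)
Affine points: 9. Add the point at infinity: total = 10.

#E(F_11) = 10


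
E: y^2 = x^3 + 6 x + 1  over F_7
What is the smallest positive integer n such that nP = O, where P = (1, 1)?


Compute successive multiples of P until we hit O:
  1P = (1, 1)
  2P = (6, 1)
  3P = (0, 6)
  4P = (3, 2)
  5P = (5, 4)
  6P = (2, 0)
  7P = (5, 3)
  8P = (3, 5)
  ... (continuing to 12P)
  12P = O

ord(P) = 12


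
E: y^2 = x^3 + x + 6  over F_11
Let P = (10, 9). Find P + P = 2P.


Doubling: s = (3 x1^2 + a) / (2 y1)
s = (3*10^2 + 1) / (2*9) mod 11 = 10
x3 = s^2 - 2 x1 mod 11 = 10^2 - 2*10 = 3
y3 = s (x1 - x3) - y1 mod 11 = 10 * (10 - 3) - 9 = 6

2P = (3, 6)


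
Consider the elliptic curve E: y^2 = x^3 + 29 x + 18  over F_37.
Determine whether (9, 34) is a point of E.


Check whether y^2 = x^3 + 29 x + 18 (mod 37) for (x, y) = (9, 34).
LHS: y^2 = 34^2 mod 37 = 9
RHS: x^3 + 29 x + 18 = 9^3 + 29*9 + 18 mod 37 = 9
LHS = RHS

Yes, on the curve


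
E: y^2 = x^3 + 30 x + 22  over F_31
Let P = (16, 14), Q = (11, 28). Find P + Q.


P != Q, so use the chord formula.
s = (y2 - y1) / (x2 - x1) = (14) / (26) mod 31 = 22
x3 = s^2 - x1 - x2 mod 31 = 22^2 - 16 - 11 = 23
y3 = s (x1 - x3) - y1 mod 31 = 22 * (16 - 23) - 14 = 18

P + Q = (23, 18)


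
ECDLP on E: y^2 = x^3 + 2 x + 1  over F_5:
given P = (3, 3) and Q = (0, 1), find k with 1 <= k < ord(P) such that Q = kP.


Enumerate multiples of P until we hit Q = (0, 1):
  1P = (3, 3)
  2P = (0, 4)
  3P = (1, 3)
  4P = (1, 2)
  5P = (0, 1)
Match found at i = 5.

k = 5


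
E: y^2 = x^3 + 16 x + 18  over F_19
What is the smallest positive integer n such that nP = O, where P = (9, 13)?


Compute successive multiples of P until we hit O:
  1P = (9, 13)
  2P = (2, 18)
  3P = (12, 0)
  4P = (2, 1)
  5P = (9, 6)
  6P = O

ord(P) = 6


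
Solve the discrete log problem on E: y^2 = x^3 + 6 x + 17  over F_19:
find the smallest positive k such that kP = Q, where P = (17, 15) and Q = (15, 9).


Enumerate multiples of P until we hit Q = (15, 9):
  1P = (17, 15)
  2P = (15, 9)
Match found at i = 2.

k = 2


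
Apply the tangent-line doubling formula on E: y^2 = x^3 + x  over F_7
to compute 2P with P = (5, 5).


Doubling: s = (3 x1^2 + a) / (2 y1)
s = (3*5^2 + 1) / (2*5) mod 7 = 2
x3 = s^2 - 2 x1 mod 7 = 2^2 - 2*5 = 1
y3 = s (x1 - x3) - y1 mod 7 = 2 * (5 - 1) - 5 = 3

2P = (1, 3)


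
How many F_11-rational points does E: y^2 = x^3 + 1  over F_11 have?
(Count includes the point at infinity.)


For each x in F_11, count y with y^2 = x^3 + 0 x + 1 mod 11:
  x = 0: RHS = 1, y in [1, 10]  -> 2 point(s)
  x = 2: RHS = 9, y in [3, 8]  -> 2 point(s)
  x = 5: RHS = 5, y in [4, 7]  -> 2 point(s)
  x = 7: RHS = 3, y in [5, 6]  -> 2 point(s)
  x = 9: RHS = 4, y in [2, 9]  -> 2 point(s)
  x = 10: RHS = 0, y in [0]  -> 1 point(s)
Affine points: 11. Add the point at infinity: total = 12.

#E(F_11) = 12


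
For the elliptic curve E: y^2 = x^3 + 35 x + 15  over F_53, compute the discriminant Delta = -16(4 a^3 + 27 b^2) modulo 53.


4 a^3 + 27 b^2 = 4*35^3 + 27*15^2 = 171500 + 6075 = 177575
Delta = -16 * (177575) = -2841200
Delta mod 53 = 24

Delta = 24 (mod 53)


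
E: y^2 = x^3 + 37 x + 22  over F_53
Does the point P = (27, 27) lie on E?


Check whether y^2 = x^3 + 37 x + 22 (mod 53) for (x, y) = (27, 27).
LHS: y^2 = 27^2 mod 53 = 40
RHS: x^3 + 37 x + 22 = 27^3 + 37*27 + 22 mod 53 = 34
LHS != RHS

No, not on the curve


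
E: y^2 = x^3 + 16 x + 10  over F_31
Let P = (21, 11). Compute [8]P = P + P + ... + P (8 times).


k = 8 = 1000_2 (binary, LSB first: 0001)
Double-and-add from P = (21, 11):
  bit 0 = 0: acc unchanged = O
  bit 1 = 0: acc unchanged = O
  bit 2 = 0: acc unchanged = O
  bit 3 = 1: acc = O + (12, 16) = (12, 16)

8P = (12, 16)


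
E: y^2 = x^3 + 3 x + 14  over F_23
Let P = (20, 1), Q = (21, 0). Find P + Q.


P != Q, so use the chord formula.
s = (y2 - y1) / (x2 - x1) = (22) / (1) mod 23 = 22
x3 = s^2 - x1 - x2 mod 23 = 22^2 - 20 - 21 = 6
y3 = s (x1 - x3) - y1 mod 23 = 22 * (20 - 6) - 1 = 8

P + Q = (6, 8)


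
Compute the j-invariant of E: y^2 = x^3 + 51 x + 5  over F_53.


Delta = -16(4 a^3 + 27 b^2) mod 53 = 47
-1728 * (4 a)^3 = -1728 * (4*51)^3 mod 53 = 7
j = 7 * 47^(-1) mod 53 = 43

j = 43 (mod 53)


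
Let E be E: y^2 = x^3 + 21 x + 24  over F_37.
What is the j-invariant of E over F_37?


Delta = -16(4 a^3 + 27 b^2) mod 37 = 29
-1728 * (4 a)^3 = -1728 * (4*21)^3 mod 37 = 11
j = 11 * 29^(-1) mod 37 = 31

j = 31 (mod 37)


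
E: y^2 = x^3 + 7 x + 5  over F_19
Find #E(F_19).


For each x in F_19, count y with y^2 = x^3 + 7 x + 5 mod 19:
  x = 0: RHS = 5, y in [9, 10]  -> 2 point(s)
  x = 6: RHS = 16, y in [4, 15]  -> 2 point(s)
  x = 7: RHS = 17, y in [6, 13]  -> 2 point(s)
  x = 10: RHS = 11, y in [7, 12]  -> 2 point(s)
  x = 11: RHS = 7, y in [8, 11]  -> 2 point(s)
  x = 14: RHS = 16, y in [4, 15]  -> 2 point(s)
  x = 18: RHS = 16, y in [4, 15]  -> 2 point(s)
Affine points: 14. Add the point at infinity: total = 15.

#E(F_19) = 15


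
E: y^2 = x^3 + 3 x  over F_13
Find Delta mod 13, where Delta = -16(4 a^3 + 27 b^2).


4 a^3 + 27 b^2 = 4*3^3 + 27*0^2 = 108 + 0 = 108
Delta = -16 * (108) = -1728
Delta mod 13 = 1

Delta = 1 (mod 13)


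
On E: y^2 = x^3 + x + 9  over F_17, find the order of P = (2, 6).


Compute successive multiples of P until we hit O:
  1P = (2, 6)
  2P = (15, 4)
  3P = (13, 14)
  4P = (0, 14)
  5P = (14, 8)
  6P = (10, 4)
  7P = (4, 3)
  8P = (9, 13)
  ... (continuing to 25P)
  25P = O

ord(P) = 25


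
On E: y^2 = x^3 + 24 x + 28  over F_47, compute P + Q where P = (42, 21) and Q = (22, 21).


P != Q, so use the chord formula.
s = (y2 - y1) / (x2 - x1) = (0) / (27) mod 47 = 0
x3 = s^2 - x1 - x2 mod 47 = 0^2 - 42 - 22 = 30
y3 = s (x1 - x3) - y1 mod 47 = 0 * (42 - 30) - 21 = 26

P + Q = (30, 26)


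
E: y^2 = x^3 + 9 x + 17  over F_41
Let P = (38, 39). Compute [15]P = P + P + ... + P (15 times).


k = 15 = 1111_2 (binary, LSB first: 1111)
Double-and-add from P = (38, 39):
  bit 0 = 1: acc = O + (38, 39) = (38, 39)
  bit 1 = 1: acc = (38, 39) + (5, 33) = (37, 32)
  bit 2 = 1: acc = (37, 32) + (15, 40) = (22, 11)
  bit 3 = 1: acc = (22, 11) + (2, 24) = (37, 9)

15P = (37, 9)


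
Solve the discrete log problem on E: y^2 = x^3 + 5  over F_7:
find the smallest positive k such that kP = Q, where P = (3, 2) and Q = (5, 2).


Enumerate multiples of P until we hit Q = (5, 2):
  1P = (3, 2)
  2P = (5, 2)
Match found at i = 2.

k = 2


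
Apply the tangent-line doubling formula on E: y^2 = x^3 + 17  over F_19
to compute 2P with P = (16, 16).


Doubling: s = (3 x1^2 + a) / (2 y1)
s = (3*16^2 + 0) / (2*16) mod 19 = 5
x3 = s^2 - 2 x1 mod 19 = 5^2 - 2*16 = 12
y3 = s (x1 - x3) - y1 mod 19 = 5 * (16 - 12) - 16 = 4

2P = (12, 4)


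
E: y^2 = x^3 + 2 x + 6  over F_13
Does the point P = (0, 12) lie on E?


Check whether y^2 = x^3 + 2 x + 6 (mod 13) for (x, y) = (0, 12).
LHS: y^2 = 12^2 mod 13 = 1
RHS: x^3 + 2 x + 6 = 0^3 + 2*0 + 6 mod 13 = 6
LHS != RHS

No, not on the curve


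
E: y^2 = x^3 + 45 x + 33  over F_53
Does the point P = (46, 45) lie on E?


Check whether y^2 = x^3 + 45 x + 33 (mod 53) for (x, y) = (46, 45).
LHS: y^2 = 45^2 mod 53 = 11
RHS: x^3 + 45 x + 33 = 46^3 + 45*46 + 33 mod 53 = 11
LHS = RHS

Yes, on the curve


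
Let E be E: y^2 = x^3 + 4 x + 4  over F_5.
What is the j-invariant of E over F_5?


Delta = -16(4 a^3 + 27 b^2) mod 5 = 2
-1728 * (4 a)^3 = -1728 * (4*4)^3 mod 5 = 2
j = 2 * 2^(-1) mod 5 = 1

j = 1 (mod 5)


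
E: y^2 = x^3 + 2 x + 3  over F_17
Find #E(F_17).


For each x in F_17, count y with y^2 = x^3 + 2 x + 3 mod 17:
  x = 2: RHS = 15, y in [7, 10]  -> 2 point(s)
  x = 3: RHS = 2, y in [6, 11]  -> 2 point(s)
  x = 5: RHS = 2, y in [6, 11]  -> 2 point(s)
  x = 8: RHS = 4, y in [2, 15]  -> 2 point(s)
  x = 9: RHS = 2, y in [6, 11]  -> 2 point(s)
  x = 11: RHS = 13, y in [8, 9]  -> 2 point(s)
  x = 12: RHS = 4, y in [2, 15]  -> 2 point(s)
  x = 13: RHS = 16, y in [4, 13]  -> 2 point(s)
  x = 14: RHS = 4, y in [2, 15]  -> 2 point(s)
  x = 15: RHS = 8, y in [5, 12]  -> 2 point(s)
  x = 16: RHS = 0, y in [0]  -> 1 point(s)
Affine points: 21. Add the point at infinity: total = 22.

#E(F_17) = 22


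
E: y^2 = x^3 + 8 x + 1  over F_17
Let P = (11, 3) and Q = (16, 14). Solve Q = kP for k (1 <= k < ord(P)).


Enumerate multiples of P until we hit Q = (16, 14):
  1P = (11, 3)
  2P = (8, 4)
  3P = (0, 16)
  4P = (14, 16)
  5P = (7, 3)
  6P = (16, 14)
Match found at i = 6.

k = 6


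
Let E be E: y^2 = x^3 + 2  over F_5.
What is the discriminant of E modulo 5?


4 a^3 + 27 b^2 = 4*0^3 + 27*2^2 = 0 + 108 = 108
Delta = -16 * (108) = -1728
Delta mod 5 = 2

Delta = 2 (mod 5)


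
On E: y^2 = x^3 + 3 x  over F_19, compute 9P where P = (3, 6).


k = 9 = 1001_2 (binary, LSB first: 1001)
Double-and-add from P = (3, 6):
  bit 0 = 1: acc = O + (3, 6) = (3, 6)
  bit 1 = 0: acc unchanged = (3, 6)
  bit 2 = 0: acc unchanged = (3, 6)
  bit 3 = 1: acc = (3, 6) + (5, 11) = (3, 13)

9P = (3, 13)


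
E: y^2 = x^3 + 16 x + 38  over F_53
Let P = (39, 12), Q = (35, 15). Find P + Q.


P != Q, so use the chord formula.
s = (y2 - y1) / (x2 - x1) = (3) / (49) mod 53 = 39
x3 = s^2 - x1 - x2 mod 53 = 39^2 - 39 - 35 = 16
y3 = s (x1 - x3) - y1 mod 53 = 39 * (39 - 16) - 12 = 37

P + Q = (16, 37)


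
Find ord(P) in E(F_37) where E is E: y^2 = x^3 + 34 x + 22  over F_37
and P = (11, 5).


Compute successive multiples of P until we hit O:
  1P = (11, 5)
  2P = (16, 0)
  3P = (11, 32)
  4P = O

ord(P) = 4


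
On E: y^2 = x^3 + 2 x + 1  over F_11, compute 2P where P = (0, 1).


Doubling: s = (3 x1^2 + a) / (2 y1)
s = (3*0^2 + 2) / (2*1) mod 11 = 1
x3 = s^2 - 2 x1 mod 11 = 1^2 - 2*0 = 1
y3 = s (x1 - x3) - y1 mod 11 = 1 * (0 - 1) - 1 = 9

2P = (1, 9)


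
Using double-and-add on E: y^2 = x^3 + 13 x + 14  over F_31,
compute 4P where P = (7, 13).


k = 4 = 100_2 (binary, LSB first: 001)
Double-and-add from P = (7, 13):
  bit 0 = 0: acc unchanged = O
  bit 1 = 0: acc unchanged = O
  bit 2 = 1: acc = O + (0, 18) = (0, 18)

4P = (0, 18)


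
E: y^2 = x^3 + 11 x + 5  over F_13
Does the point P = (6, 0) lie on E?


Check whether y^2 = x^3 + 11 x + 5 (mod 13) for (x, y) = (6, 0).
LHS: y^2 = 0^2 mod 13 = 0
RHS: x^3 + 11 x + 5 = 6^3 + 11*6 + 5 mod 13 = 1
LHS != RHS

No, not on the curve


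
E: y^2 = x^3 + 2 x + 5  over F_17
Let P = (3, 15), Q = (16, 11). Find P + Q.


P != Q, so use the chord formula.
s = (y2 - y1) / (x2 - x1) = (13) / (13) mod 17 = 1
x3 = s^2 - x1 - x2 mod 17 = 1^2 - 3 - 16 = 16
y3 = s (x1 - x3) - y1 mod 17 = 1 * (3 - 16) - 15 = 6

P + Q = (16, 6)


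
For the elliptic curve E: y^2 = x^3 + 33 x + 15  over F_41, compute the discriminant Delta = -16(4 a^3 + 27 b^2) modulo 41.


4 a^3 + 27 b^2 = 4*33^3 + 27*15^2 = 143748 + 6075 = 149823
Delta = -16 * (149823) = -2397168
Delta mod 41 = 20

Delta = 20 (mod 41)


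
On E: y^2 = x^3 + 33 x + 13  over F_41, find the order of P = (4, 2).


Compute successive multiples of P until we hit O:
  1P = (4, 2)
  2P = (10, 20)
  3P = (36, 25)
  4P = (5, 37)
  5P = (27, 13)
  6P = (31, 35)
  7P = (8, 25)
  8P = (39, 12)
  ... (continuing to 46P)
  46P = O

ord(P) = 46


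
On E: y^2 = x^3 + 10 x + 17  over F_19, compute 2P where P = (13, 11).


Doubling: s = (3 x1^2 + a) / (2 y1)
s = (3*13^2 + 10) / (2*11) mod 19 = 14
x3 = s^2 - 2 x1 mod 19 = 14^2 - 2*13 = 18
y3 = s (x1 - x3) - y1 mod 19 = 14 * (13 - 18) - 11 = 14

2P = (18, 14)


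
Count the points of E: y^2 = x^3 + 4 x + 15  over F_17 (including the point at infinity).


For each x in F_17, count y with y^2 = x^3 + 4 x + 15 mod 17:
  x = 0: RHS = 15, y in [7, 10]  -> 2 point(s)
  x = 6: RHS = 0, y in [0]  -> 1 point(s)
  x = 8: RHS = 15, y in [7, 10]  -> 2 point(s)
  x = 9: RHS = 15, y in [7, 10]  -> 2 point(s)
  x = 10: RHS = 1, y in [1, 16]  -> 2 point(s)
  x = 11: RHS = 13, y in [8, 9]  -> 2 point(s)
  x = 15: RHS = 16, y in [4, 13]  -> 2 point(s)
Affine points: 13. Add the point at infinity: total = 14.

#E(F_17) = 14


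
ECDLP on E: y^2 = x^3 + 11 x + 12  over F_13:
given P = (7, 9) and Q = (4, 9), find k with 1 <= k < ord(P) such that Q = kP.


Enumerate multiples of P until we hit Q = (4, 9):
  1P = (7, 9)
  2P = (8, 1)
  3P = (10, 2)
  4P = (0, 5)
  5P = (5, 7)
  6P = (2, 9)
  7P = (4, 4)
  8P = (12, 0)
  9P = (4, 9)
Match found at i = 9.

k = 9


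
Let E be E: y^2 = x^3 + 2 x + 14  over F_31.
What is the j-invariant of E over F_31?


Delta = -16(4 a^3 + 27 b^2) mod 31 = 4
-1728 * (4 a)^3 = -1728 * (4*2)^3 mod 31 = 4
j = 4 * 4^(-1) mod 31 = 1

j = 1 (mod 31)


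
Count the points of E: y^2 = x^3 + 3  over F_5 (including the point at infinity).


For each x in F_5, count y with y^2 = x^3 + 0 x + 3 mod 5:
  x = 1: RHS = 4, y in [2, 3]  -> 2 point(s)
  x = 2: RHS = 1, y in [1, 4]  -> 2 point(s)
  x = 3: RHS = 0, y in [0]  -> 1 point(s)
Affine points: 5. Add the point at infinity: total = 6.

#E(F_5) = 6


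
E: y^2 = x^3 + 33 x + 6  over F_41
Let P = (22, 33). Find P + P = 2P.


Doubling: s = (3 x1^2 + a) / (2 y1)
s = (3*22^2 + 33) / (2*33) mod 41 = 2
x3 = s^2 - 2 x1 mod 41 = 2^2 - 2*22 = 1
y3 = s (x1 - x3) - y1 mod 41 = 2 * (22 - 1) - 33 = 9

2P = (1, 9)


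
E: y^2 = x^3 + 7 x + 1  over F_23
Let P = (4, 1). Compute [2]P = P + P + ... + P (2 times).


k = 2 = 10_2 (binary, LSB first: 01)
Double-and-add from P = (4, 1):
  bit 0 = 0: acc unchanged = O
  bit 1 = 1: acc = O + (18, 5) = (18, 5)

2P = (18, 5)


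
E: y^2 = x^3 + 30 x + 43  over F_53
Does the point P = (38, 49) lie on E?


Check whether y^2 = x^3 + 30 x + 43 (mod 53) for (x, y) = (38, 49).
LHS: y^2 = 49^2 mod 53 = 16
RHS: x^3 + 30 x + 43 = 38^3 + 30*38 + 43 mod 53 = 34
LHS != RHS

No, not on the curve


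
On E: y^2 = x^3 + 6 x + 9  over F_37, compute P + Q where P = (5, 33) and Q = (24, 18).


P != Q, so use the chord formula.
s = (y2 - y1) / (x2 - x1) = (22) / (19) mod 37 = 7
x3 = s^2 - x1 - x2 mod 37 = 7^2 - 5 - 24 = 20
y3 = s (x1 - x3) - y1 mod 37 = 7 * (5 - 20) - 33 = 10

P + Q = (20, 10)


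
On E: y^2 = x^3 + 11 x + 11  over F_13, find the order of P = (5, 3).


Compute successive multiples of P until we hit O:
  1P = (5, 3)
  2P = (12, 5)
  3P = (12, 8)
  4P = (5, 10)
  5P = O

ord(P) = 5


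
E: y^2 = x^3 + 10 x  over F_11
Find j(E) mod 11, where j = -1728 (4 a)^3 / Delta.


Delta = -16(4 a^3 + 27 b^2) mod 11 = 9
-1728 * (4 a)^3 = -1728 * (4*10)^3 mod 11 = 9
j = 9 * 9^(-1) mod 11 = 1

j = 1 (mod 11)


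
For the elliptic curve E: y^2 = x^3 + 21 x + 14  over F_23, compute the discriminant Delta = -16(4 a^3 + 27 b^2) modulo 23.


4 a^3 + 27 b^2 = 4*21^3 + 27*14^2 = 37044 + 5292 = 42336
Delta = -16 * (42336) = -677376
Delta mod 23 = 20

Delta = 20 (mod 23)


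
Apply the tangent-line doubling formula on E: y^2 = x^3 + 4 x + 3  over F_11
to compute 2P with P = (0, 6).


Doubling: s = (3 x1^2 + a) / (2 y1)
s = (3*0^2 + 4) / (2*6) mod 11 = 4
x3 = s^2 - 2 x1 mod 11 = 4^2 - 2*0 = 5
y3 = s (x1 - x3) - y1 mod 11 = 4 * (0 - 5) - 6 = 7

2P = (5, 7)


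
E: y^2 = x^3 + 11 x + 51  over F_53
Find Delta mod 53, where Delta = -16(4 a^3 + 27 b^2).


4 a^3 + 27 b^2 = 4*11^3 + 27*51^2 = 5324 + 70227 = 75551
Delta = -16 * (75551) = -1208816
Delta mod 53 = 8

Delta = 8 (mod 53)


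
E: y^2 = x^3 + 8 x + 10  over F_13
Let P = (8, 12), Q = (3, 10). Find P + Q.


P != Q, so use the chord formula.
s = (y2 - y1) / (x2 - x1) = (11) / (8) mod 13 = 3
x3 = s^2 - x1 - x2 mod 13 = 3^2 - 8 - 3 = 11
y3 = s (x1 - x3) - y1 mod 13 = 3 * (8 - 11) - 12 = 5

P + Q = (11, 5)


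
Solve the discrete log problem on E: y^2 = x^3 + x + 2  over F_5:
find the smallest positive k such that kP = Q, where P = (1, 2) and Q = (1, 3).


Enumerate multiples of P until we hit Q = (1, 3):
  1P = (1, 2)
  2P = (4, 0)
  3P = (1, 3)
Match found at i = 3.

k = 3


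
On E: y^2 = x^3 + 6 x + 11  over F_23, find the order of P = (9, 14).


Compute successive multiples of P until we hit O:
  1P = (9, 14)
  2P = (13, 3)
  3P = (10, 6)
  4P = (22, 21)
  5P = (1, 8)
  6P = (15, 16)
  7P = (17, 14)
  8P = (20, 9)
  ... (continuing to 19P)
  19P = O

ord(P) = 19


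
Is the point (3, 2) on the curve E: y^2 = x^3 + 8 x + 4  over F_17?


Check whether y^2 = x^3 + 8 x + 4 (mod 17) for (x, y) = (3, 2).
LHS: y^2 = 2^2 mod 17 = 4
RHS: x^3 + 8 x + 4 = 3^3 + 8*3 + 4 mod 17 = 4
LHS = RHS

Yes, on the curve


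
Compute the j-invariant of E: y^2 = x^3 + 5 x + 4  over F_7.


Delta = -16(4 a^3 + 27 b^2) mod 7 = 5
-1728 * (4 a)^3 = -1728 * (4*5)^3 mod 7 = 6
j = 6 * 5^(-1) mod 7 = 4

j = 4 (mod 7)


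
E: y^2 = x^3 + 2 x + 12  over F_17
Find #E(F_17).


For each x in F_17, count y with y^2 = x^3 + 2 x + 12 mod 17:
  x = 1: RHS = 15, y in [7, 10]  -> 2 point(s)
  x = 4: RHS = 16, y in [4, 13]  -> 2 point(s)
  x = 6: RHS = 2, y in [6, 11]  -> 2 point(s)
  x = 8: RHS = 13, y in [8, 9]  -> 2 point(s)
  x = 12: RHS = 13, y in [8, 9]  -> 2 point(s)
  x = 13: RHS = 8, y in [5, 12]  -> 2 point(s)
  x = 14: RHS = 13, y in [8, 9]  -> 2 point(s)
  x = 15: RHS = 0, y in [0]  -> 1 point(s)
  x = 16: RHS = 9, y in [3, 14]  -> 2 point(s)
Affine points: 17. Add the point at infinity: total = 18.

#E(F_17) = 18


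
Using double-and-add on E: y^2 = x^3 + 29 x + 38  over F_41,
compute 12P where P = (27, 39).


k = 12 = 1100_2 (binary, LSB first: 0011)
Double-and-add from P = (27, 39):
  bit 0 = 0: acc unchanged = O
  bit 1 = 0: acc unchanged = O
  bit 2 = 1: acc = O + (10, 4) = (10, 4)
  bit 3 = 1: acc = (10, 4) + (5, 12) = (22, 7)

12P = (22, 7)


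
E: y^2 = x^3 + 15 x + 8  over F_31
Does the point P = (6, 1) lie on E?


Check whether y^2 = x^3 + 15 x + 8 (mod 31) for (x, y) = (6, 1).
LHS: y^2 = 1^2 mod 31 = 1
RHS: x^3 + 15 x + 8 = 6^3 + 15*6 + 8 mod 31 = 4
LHS != RHS

No, not on the curve


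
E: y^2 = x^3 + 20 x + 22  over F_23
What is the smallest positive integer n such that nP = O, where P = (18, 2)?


Compute successive multiples of P until we hit O:
  1P = (18, 2)
  2P = (12, 14)
  3P = (20, 2)
  4P = (8, 21)
  5P = (22, 1)
  6P = (19, 4)
  7P = (13, 8)
  8P = (10, 16)
  ... (continuing to 25P)
  25P = O

ord(P) = 25


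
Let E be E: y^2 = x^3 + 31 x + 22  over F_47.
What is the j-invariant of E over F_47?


Delta = -16(4 a^3 + 27 b^2) mod 47 = 40
-1728 * (4 a)^3 = -1728 * (4*31)^3 mod 47 = 7
j = 7 * 40^(-1) mod 47 = 46

j = 46 (mod 47)


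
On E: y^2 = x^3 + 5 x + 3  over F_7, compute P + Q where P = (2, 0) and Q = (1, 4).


P != Q, so use the chord formula.
s = (y2 - y1) / (x2 - x1) = (4) / (6) mod 7 = 3
x3 = s^2 - x1 - x2 mod 7 = 3^2 - 2 - 1 = 6
y3 = s (x1 - x3) - y1 mod 7 = 3 * (2 - 6) - 0 = 2

P + Q = (6, 2)


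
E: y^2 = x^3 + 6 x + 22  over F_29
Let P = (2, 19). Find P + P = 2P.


Doubling: s = (3 x1^2 + a) / (2 y1)
s = (3*2^2 + 6) / (2*19) mod 29 = 2
x3 = s^2 - 2 x1 mod 29 = 2^2 - 2*2 = 0
y3 = s (x1 - x3) - y1 mod 29 = 2 * (2 - 0) - 19 = 14

2P = (0, 14)
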